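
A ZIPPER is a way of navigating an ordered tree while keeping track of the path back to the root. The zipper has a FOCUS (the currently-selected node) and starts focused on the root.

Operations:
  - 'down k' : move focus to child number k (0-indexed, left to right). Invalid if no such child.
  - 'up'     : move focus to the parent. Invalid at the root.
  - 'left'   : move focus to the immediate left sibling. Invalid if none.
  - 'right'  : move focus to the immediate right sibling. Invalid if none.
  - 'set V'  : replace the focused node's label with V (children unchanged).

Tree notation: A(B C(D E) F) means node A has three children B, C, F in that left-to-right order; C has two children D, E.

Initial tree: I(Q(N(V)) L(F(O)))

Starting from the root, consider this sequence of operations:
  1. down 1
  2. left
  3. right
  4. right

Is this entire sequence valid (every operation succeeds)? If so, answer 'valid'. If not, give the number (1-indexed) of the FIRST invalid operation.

Answer: 4

Derivation:
Step 1 (down 1): focus=L path=1 depth=1 children=['F'] left=['Q'] right=[] parent=I
Step 2 (left): focus=Q path=0 depth=1 children=['N'] left=[] right=['L'] parent=I
Step 3 (right): focus=L path=1 depth=1 children=['F'] left=['Q'] right=[] parent=I
Step 4 (right): INVALID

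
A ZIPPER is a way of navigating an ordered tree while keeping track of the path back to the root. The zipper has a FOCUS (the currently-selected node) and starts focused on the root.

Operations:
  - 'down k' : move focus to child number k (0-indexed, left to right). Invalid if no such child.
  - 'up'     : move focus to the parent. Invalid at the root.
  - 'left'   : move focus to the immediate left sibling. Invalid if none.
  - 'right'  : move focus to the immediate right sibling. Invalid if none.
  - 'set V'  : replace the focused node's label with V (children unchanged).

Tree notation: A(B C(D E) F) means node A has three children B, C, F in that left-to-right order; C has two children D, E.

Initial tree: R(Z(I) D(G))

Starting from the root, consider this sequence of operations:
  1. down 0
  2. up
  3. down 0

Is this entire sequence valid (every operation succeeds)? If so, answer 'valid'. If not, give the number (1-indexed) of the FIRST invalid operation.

Answer: valid

Derivation:
Step 1 (down 0): focus=Z path=0 depth=1 children=['I'] left=[] right=['D'] parent=R
Step 2 (up): focus=R path=root depth=0 children=['Z', 'D'] (at root)
Step 3 (down 0): focus=Z path=0 depth=1 children=['I'] left=[] right=['D'] parent=R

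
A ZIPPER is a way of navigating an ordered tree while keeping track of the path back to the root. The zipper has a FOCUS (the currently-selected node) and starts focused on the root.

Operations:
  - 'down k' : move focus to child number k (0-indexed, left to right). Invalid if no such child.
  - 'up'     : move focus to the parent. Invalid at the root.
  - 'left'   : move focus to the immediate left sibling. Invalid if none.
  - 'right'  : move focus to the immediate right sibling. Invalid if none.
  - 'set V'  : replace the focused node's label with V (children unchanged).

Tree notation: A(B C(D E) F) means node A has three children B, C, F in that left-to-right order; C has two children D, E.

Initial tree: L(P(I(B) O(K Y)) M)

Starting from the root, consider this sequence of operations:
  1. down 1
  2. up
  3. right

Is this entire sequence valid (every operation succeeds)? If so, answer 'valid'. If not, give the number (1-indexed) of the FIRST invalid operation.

Answer: 3

Derivation:
Step 1 (down 1): focus=M path=1 depth=1 children=[] left=['P'] right=[] parent=L
Step 2 (up): focus=L path=root depth=0 children=['P', 'M'] (at root)
Step 3 (right): INVALID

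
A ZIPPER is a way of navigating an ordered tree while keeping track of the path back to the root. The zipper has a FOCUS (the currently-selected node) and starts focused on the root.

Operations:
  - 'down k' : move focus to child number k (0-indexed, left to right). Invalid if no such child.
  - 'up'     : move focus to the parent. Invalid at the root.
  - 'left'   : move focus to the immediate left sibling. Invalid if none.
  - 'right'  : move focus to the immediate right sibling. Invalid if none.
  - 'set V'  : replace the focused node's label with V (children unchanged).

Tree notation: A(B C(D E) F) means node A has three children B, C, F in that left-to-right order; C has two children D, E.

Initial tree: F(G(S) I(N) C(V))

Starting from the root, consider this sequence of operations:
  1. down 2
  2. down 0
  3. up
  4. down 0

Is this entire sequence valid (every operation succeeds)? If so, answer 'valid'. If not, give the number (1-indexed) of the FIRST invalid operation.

Answer: valid

Derivation:
Step 1 (down 2): focus=C path=2 depth=1 children=['V'] left=['G', 'I'] right=[] parent=F
Step 2 (down 0): focus=V path=2/0 depth=2 children=[] left=[] right=[] parent=C
Step 3 (up): focus=C path=2 depth=1 children=['V'] left=['G', 'I'] right=[] parent=F
Step 4 (down 0): focus=V path=2/0 depth=2 children=[] left=[] right=[] parent=C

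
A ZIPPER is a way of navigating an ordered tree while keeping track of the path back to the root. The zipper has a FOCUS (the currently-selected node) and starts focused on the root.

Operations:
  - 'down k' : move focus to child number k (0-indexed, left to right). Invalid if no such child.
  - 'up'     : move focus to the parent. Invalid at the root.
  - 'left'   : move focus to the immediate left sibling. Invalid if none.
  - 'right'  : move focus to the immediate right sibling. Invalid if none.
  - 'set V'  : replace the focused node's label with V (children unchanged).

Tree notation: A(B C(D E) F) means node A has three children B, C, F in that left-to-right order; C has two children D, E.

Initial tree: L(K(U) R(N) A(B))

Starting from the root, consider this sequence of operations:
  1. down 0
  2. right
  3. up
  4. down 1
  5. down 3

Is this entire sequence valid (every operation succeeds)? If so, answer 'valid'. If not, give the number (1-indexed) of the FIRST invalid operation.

Step 1 (down 0): focus=K path=0 depth=1 children=['U'] left=[] right=['R', 'A'] parent=L
Step 2 (right): focus=R path=1 depth=1 children=['N'] left=['K'] right=['A'] parent=L
Step 3 (up): focus=L path=root depth=0 children=['K', 'R', 'A'] (at root)
Step 4 (down 1): focus=R path=1 depth=1 children=['N'] left=['K'] right=['A'] parent=L
Step 5 (down 3): INVALID

Answer: 5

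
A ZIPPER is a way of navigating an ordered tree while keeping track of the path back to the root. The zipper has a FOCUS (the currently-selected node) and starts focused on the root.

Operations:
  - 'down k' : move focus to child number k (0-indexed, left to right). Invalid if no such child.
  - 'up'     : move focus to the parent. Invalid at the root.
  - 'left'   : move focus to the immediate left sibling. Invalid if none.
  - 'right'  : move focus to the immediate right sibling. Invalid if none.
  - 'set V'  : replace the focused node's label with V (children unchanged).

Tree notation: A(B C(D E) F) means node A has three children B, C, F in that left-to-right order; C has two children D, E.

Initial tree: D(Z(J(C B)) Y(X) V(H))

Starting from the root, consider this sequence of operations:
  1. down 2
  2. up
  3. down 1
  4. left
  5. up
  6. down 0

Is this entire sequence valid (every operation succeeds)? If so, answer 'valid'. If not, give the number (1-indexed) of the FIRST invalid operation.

Step 1 (down 2): focus=V path=2 depth=1 children=['H'] left=['Z', 'Y'] right=[] parent=D
Step 2 (up): focus=D path=root depth=0 children=['Z', 'Y', 'V'] (at root)
Step 3 (down 1): focus=Y path=1 depth=1 children=['X'] left=['Z'] right=['V'] parent=D
Step 4 (left): focus=Z path=0 depth=1 children=['J'] left=[] right=['Y', 'V'] parent=D
Step 5 (up): focus=D path=root depth=0 children=['Z', 'Y', 'V'] (at root)
Step 6 (down 0): focus=Z path=0 depth=1 children=['J'] left=[] right=['Y', 'V'] parent=D

Answer: valid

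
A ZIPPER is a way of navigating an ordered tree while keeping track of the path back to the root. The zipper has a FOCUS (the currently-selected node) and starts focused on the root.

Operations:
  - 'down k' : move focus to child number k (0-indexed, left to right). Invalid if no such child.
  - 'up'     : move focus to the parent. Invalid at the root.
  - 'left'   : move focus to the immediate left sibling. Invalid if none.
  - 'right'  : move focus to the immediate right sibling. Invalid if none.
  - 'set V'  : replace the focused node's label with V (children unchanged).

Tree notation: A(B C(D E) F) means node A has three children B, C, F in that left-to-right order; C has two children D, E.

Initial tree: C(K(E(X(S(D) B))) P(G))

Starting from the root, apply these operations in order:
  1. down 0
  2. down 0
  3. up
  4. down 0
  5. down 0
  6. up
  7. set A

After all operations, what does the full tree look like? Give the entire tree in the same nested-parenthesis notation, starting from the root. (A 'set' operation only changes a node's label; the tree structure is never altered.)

Step 1 (down 0): focus=K path=0 depth=1 children=['E'] left=[] right=['P'] parent=C
Step 2 (down 0): focus=E path=0/0 depth=2 children=['X'] left=[] right=[] parent=K
Step 3 (up): focus=K path=0 depth=1 children=['E'] left=[] right=['P'] parent=C
Step 4 (down 0): focus=E path=0/0 depth=2 children=['X'] left=[] right=[] parent=K
Step 5 (down 0): focus=X path=0/0/0 depth=3 children=['S', 'B'] left=[] right=[] parent=E
Step 6 (up): focus=E path=0/0 depth=2 children=['X'] left=[] right=[] parent=K
Step 7 (set A): focus=A path=0/0 depth=2 children=['X'] left=[] right=[] parent=K

Answer: C(K(A(X(S(D) B))) P(G))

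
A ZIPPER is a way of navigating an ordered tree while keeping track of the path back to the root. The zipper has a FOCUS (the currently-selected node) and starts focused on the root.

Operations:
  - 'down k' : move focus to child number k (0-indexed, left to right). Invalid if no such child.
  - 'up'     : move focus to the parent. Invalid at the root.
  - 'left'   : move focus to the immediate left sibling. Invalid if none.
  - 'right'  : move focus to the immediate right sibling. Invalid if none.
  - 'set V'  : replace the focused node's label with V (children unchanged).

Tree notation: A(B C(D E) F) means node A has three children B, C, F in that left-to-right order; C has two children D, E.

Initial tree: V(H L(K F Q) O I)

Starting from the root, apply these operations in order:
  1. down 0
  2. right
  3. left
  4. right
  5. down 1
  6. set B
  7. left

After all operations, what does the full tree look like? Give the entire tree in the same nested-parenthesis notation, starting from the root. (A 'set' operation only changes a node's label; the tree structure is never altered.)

Answer: V(H L(K B Q) O I)

Derivation:
Step 1 (down 0): focus=H path=0 depth=1 children=[] left=[] right=['L', 'O', 'I'] parent=V
Step 2 (right): focus=L path=1 depth=1 children=['K', 'F', 'Q'] left=['H'] right=['O', 'I'] parent=V
Step 3 (left): focus=H path=0 depth=1 children=[] left=[] right=['L', 'O', 'I'] parent=V
Step 4 (right): focus=L path=1 depth=1 children=['K', 'F', 'Q'] left=['H'] right=['O', 'I'] parent=V
Step 5 (down 1): focus=F path=1/1 depth=2 children=[] left=['K'] right=['Q'] parent=L
Step 6 (set B): focus=B path=1/1 depth=2 children=[] left=['K'] right=['Q'] parent=L
Step 7 (left): focus=K path=1/0 depth=2 children=[] left=[] right=['B', 'Q'] parent=L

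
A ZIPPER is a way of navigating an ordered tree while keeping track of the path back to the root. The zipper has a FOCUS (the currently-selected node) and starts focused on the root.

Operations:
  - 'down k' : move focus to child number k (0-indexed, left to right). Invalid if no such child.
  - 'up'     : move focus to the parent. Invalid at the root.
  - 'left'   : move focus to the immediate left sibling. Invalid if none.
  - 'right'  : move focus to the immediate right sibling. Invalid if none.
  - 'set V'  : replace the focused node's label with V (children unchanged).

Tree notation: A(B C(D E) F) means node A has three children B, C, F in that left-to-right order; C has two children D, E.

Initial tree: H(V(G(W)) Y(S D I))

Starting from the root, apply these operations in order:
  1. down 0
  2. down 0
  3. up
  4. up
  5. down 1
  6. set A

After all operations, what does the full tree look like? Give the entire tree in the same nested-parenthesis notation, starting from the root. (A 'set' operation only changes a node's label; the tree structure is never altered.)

Answer: H(V(G(W)) A(S D I))

Derivation:
Step 1 (down 0): focus=V path=0 depth=1 children=['G'] left=[] right=['Y'] parent=H
Step 2 (down 0): focus=G path=0/0 depth=2 children=['W'] left=[] right=[] parent=V
Step 3 (up): focus=V path=0 depth=1 children=['G'] left=[] right=['Y'] parent=H
Step 4 (up): focus=H path=root depth=0 children=['V', 'Y'] (at root)
Step 5 (down 1): focus=Y path=1 depth=1 children=['S', 'D', 'I'] left=['V'] right=[] parent=H
Step 6 (set A): focus=A path=1 depth=1 children=['S', 'D', 'I'] left=['V'] right=[] parent=H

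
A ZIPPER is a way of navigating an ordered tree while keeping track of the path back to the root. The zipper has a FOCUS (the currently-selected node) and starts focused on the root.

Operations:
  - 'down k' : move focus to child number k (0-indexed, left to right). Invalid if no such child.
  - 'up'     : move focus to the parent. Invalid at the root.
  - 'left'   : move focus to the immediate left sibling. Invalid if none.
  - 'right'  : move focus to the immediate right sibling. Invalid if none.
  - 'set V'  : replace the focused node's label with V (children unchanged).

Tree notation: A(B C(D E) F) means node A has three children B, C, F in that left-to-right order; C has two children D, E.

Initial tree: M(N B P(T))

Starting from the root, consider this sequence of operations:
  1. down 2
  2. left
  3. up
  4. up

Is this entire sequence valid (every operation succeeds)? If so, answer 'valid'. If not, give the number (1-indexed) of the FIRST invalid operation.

Answer: 4

Derivation:
Step 1 (down 2): focus=P path=2 depth=1 children=['T'] left=['N', 'B'] right=[] parent=M
Step 2 (left): focus=B path=1 depth=1 children=[] left=['N'] right=['P'] parent=M
Step 3 (up): focus=M path=root depth=0 children=['N', 'B', 'P'] (at root)
Step 4 (up): INVALID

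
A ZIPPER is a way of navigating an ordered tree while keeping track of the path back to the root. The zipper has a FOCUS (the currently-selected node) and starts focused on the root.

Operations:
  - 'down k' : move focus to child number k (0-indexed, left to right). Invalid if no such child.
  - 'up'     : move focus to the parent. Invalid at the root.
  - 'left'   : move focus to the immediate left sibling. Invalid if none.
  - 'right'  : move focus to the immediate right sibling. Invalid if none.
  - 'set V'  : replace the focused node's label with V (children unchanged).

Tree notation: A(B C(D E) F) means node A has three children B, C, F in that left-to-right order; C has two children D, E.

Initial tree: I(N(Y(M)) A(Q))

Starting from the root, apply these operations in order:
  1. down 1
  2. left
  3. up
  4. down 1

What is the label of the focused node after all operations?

Step 1 (down 1): focus=A path=1 depth=1 children=['Q'] left=['N'] right=[] parent=I
Step 2 (left): focus=N path=0 depth=1 children=['Y'] left=[] right=['A'] parent=I
Step 3 (up): focus=I path=root depth=0 children=['N', 'A'] (at root)
Step 4 (down 1): focus=A path=1 depth=1 children=['Q'] left=['N'] right=[] parent=I

Answer: A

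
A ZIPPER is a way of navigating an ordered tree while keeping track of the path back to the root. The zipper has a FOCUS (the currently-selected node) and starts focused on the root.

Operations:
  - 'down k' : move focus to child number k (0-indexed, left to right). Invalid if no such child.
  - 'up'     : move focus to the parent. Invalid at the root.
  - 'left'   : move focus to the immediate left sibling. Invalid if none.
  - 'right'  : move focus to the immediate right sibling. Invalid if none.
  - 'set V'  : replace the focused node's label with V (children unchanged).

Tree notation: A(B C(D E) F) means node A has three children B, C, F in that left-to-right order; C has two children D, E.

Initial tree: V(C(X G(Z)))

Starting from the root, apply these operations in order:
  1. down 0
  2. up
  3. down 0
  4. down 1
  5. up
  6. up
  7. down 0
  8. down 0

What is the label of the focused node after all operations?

Step 1 (down 0): focus=C path=0 depth=1 children=['X', 'G'] left=[] right=[] parent=V
Step 2 (up): focus=V path=root depth=0 children=['C'] (at root)
Step 3 (down 0): focus=C path=0 depth=1 children=['X', 'G'] left=[] right=[] parent=V
Step 4 (down 1): focus=G path=0/1 depth=2 children=['Z'] left=['X'] right=[] parent=C
Step 5 (up): focus=C path=0 depth=1 children=['X', 'G'] left=[] right=[] parent=V
Step 6 (up): focus=V path=root depth=0 children=['C'] (at root)
Step 7 (down 0): focus=C path=0 depth=1 children=['X', 'G'] left=[] right=[] parent=V
Step 8 (down 0): focus=X path=0/0 depth=2 children=[] left=[] right=['G'] parent=C

Answer: X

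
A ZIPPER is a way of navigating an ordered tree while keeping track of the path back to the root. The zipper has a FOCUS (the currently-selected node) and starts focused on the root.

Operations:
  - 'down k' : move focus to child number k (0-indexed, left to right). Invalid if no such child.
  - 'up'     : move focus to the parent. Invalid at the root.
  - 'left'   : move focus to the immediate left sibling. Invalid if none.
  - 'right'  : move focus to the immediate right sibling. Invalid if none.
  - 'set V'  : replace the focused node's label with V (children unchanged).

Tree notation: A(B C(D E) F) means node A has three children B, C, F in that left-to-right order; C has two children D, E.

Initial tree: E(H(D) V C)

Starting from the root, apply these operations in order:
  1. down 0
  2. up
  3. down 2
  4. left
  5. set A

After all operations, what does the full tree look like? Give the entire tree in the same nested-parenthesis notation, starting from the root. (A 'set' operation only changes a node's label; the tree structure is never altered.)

Answer: E(H(D) A C)

Derivation:
Step 1 (down 0): focus=H path=0 depth=1 children=['D'] left=[] right=['V', 'C'] parent=E
Step 2 (up): focus=E path=root depth=0 children=['H', 'V', 'C'] (at root)
Step 3 (down 2): focus=C path=2 depth=1 children=[] left=['H', 'V'] right=[] parent=E
Step 4 (left): focus=V path=1 depth=1 children=[] left=['H'] right=['C'] parent=E
Step 5 (set A): focus=A path=1 depth=1 children=[] left=['H'] right=['C'] parent=E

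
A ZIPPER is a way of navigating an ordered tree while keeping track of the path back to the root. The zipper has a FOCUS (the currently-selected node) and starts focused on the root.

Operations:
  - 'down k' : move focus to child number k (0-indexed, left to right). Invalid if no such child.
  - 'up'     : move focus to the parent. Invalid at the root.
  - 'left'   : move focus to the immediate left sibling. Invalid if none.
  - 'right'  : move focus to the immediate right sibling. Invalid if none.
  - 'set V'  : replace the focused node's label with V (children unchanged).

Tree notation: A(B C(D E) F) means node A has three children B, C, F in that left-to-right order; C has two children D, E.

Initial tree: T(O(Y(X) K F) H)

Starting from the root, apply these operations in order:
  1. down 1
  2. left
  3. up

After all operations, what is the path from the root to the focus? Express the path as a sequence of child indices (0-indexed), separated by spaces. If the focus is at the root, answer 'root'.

Answer: root

Derivation:
Step 1 (down 1): focus=H path=1 depth=1 children=[] left=['O'] right=[] parent=T
Step 2 (left): focus=O path=0 depth=1 children=['Y', 'K', 'F'] left=[] right=['H'] parent=T
Step 3 (up): focus=T path=root depth=0 children=['O', 'H'] (at root)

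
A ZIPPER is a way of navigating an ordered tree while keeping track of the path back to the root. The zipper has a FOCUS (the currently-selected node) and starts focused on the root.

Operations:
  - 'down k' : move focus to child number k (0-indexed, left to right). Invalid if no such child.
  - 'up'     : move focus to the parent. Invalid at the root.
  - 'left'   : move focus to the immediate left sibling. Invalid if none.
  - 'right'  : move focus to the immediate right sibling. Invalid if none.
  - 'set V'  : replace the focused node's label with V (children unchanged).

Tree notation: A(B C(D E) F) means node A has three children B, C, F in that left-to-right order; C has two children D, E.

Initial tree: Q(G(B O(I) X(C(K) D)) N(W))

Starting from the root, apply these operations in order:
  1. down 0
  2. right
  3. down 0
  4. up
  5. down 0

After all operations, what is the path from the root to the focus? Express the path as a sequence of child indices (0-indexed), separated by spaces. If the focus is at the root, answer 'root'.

Step 1 (down 0): focus=G path=0 depth=1 children=['B', 'O', 'X'] left=[] right=['N'] parent=Q
Step 2 (right): focus=N path=1 depth=1 children=['W'] left=['G'] right=[] parent=Q
Step 3 (down 0): focus=W path=1/0 depth=2 children=[] left=[] right=[] parent=N
Step 4 (up): focus=N path=1 depth=1 children=['W'] left=['G'] right=[] parent=Q
Step 5 (down 0): focus=W path=1/0 depth=2 children=[] left=[] right=[] parent=N

Answer: 1 0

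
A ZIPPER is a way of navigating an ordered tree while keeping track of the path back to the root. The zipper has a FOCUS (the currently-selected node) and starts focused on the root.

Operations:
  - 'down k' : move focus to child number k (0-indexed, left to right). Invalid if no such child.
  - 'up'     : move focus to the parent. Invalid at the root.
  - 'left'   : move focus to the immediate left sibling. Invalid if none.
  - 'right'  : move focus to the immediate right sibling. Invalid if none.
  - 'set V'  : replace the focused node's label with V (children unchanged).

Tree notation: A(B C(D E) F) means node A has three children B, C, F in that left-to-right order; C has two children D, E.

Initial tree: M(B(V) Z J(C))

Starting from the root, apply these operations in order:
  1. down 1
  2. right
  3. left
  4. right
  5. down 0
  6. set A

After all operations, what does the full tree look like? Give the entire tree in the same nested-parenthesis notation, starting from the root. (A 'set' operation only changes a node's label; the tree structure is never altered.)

Answer: M(B(V) Z J(A))

Derivation:
Step 1 (down 1): focus=Z path=1 depth=1 children=[] left=['B'] right=['J'] parent=M
Step 2 (right): focus=J path=2 depth=1 children=['C'] left=['B', 'Z'] right=[] parent=M
Step 3 (left): focus=Z path=1 depth=1 children=[] left=['B'] right=['J'] parent=M
Step 4 (right): focus=J path=2 depth=1 children=['C'] left=['B', 'Z'] right=[] parent=M
Step 5 (down 0): focus=C path=2/0 depth=2 children=[] left=[] right=[] parent=J
Step 6 (set A): focus=A path=2/0 depth=2 children=[] left=[] right=[] parent=J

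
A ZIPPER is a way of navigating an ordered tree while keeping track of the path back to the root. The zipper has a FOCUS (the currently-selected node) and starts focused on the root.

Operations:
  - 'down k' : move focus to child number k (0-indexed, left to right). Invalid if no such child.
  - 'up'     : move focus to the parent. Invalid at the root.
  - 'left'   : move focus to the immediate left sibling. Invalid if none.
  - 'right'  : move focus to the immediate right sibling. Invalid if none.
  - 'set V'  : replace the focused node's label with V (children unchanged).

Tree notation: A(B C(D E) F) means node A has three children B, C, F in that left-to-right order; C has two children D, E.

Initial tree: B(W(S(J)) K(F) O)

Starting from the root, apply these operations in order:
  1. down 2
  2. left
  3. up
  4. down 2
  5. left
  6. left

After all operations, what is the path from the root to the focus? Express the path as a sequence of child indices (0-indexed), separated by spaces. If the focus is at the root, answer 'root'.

Answer: 0

Derivation:
Step 1 (down 2): focus=O path=2 depth=1 children=[] left=['W', 'K'] right=[] parent=B
Step 2 (left): focus=K path=1 depth=1 children=['F'] left=['W'] right=['O'] parent=B
Step 3 (up): focus=B path=root depth=0 children=['W', 'K', 'O'] (at root)
Step 4 (down 2): focus=O path=2 depth=1 children=[] left=['W', 'K'] right=[] parent=B
Step 5 (left): focus=K path=1 depth=1 children=['F'] left=['W'] right=['O'] parent=B
Step 6 (left): focus=W path=0 depth=1 children=['S'] left=[] right=['K', 'O'] parent=B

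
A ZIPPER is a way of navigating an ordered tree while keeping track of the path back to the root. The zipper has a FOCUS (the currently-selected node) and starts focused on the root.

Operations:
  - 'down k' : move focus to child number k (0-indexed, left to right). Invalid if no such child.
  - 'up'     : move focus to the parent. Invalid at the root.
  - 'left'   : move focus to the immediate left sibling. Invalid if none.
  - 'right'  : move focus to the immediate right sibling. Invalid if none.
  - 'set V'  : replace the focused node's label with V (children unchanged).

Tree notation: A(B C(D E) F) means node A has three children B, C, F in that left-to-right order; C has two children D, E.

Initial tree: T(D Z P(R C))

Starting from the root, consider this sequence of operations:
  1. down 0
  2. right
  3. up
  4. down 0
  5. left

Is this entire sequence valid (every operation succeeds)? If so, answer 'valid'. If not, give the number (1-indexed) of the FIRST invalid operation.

Answer: 5

Derivation:
Step 1 (down 0): focus=D path=0 depth=1 children=[] left=[] right=['Z', 'P'] parent=T
Step 2 (right): focus=Z path=1 depth=1 children=[] left=['D'] right=['P'] parent=T
Step 3 (up): focus=T path=root depth=0 children=['D', 'Z', 'P'] (at root)
Step 4 (down 0): focus=D path=0 depth=1 children=[] left=[] right=['Z', 'P'] parent=T
Step 5 (left): INVALID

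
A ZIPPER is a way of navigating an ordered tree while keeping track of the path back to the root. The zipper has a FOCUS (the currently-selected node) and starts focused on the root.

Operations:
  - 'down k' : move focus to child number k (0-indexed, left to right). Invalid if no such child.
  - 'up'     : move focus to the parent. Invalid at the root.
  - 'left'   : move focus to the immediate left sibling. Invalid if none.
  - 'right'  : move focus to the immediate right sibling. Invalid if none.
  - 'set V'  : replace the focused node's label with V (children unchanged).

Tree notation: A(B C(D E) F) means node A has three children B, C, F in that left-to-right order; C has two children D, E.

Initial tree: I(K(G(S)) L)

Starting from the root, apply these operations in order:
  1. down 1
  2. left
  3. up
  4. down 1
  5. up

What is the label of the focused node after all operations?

Answer: I

Derivation:
Step 1 (down 1): focus=L path=1 depth=1 children=[] left=['K'] right=[] parent=I
Step 2 (left): focus=K path=0 depth=1 children=['G'] left=[] right=['L'] parent=I
Step 3 (up): focus=I path=root depth=0 children=['K', 'L'] (at root)
Step 4 (down 1): focus=L path=1 depth=1 children=[] left=['K'] right=[] parent=I
Step 5 (up): focus=I path=root depth=0 children=['K', 'L'] (at root)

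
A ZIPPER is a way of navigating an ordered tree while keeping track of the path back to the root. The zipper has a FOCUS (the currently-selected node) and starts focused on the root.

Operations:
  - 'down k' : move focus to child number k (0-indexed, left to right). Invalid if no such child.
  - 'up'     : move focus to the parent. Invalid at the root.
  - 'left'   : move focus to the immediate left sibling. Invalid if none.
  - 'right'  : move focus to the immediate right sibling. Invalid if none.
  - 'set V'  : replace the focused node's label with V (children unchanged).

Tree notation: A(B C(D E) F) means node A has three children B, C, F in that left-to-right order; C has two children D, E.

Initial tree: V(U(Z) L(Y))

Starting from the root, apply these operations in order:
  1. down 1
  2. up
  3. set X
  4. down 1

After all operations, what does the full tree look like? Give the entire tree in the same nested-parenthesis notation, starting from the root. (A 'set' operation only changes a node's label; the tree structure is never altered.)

Step 1 (down 1): focus=L path=1 depth=1 children=['Y'] left=['U'] right=[] parent=V
Step 2 (up): focus=V path=root depth=0 children=['U', 'L'] (at root)
Step 3 (set X): focus=X path=root depth=0 children=['U', 'L'] (at root)
Step 4 (down 1): focus=L path=1 depth=1 children=['Y'] left=['U'] right=[] parent=X

Answer: X(U(Z) L(Y))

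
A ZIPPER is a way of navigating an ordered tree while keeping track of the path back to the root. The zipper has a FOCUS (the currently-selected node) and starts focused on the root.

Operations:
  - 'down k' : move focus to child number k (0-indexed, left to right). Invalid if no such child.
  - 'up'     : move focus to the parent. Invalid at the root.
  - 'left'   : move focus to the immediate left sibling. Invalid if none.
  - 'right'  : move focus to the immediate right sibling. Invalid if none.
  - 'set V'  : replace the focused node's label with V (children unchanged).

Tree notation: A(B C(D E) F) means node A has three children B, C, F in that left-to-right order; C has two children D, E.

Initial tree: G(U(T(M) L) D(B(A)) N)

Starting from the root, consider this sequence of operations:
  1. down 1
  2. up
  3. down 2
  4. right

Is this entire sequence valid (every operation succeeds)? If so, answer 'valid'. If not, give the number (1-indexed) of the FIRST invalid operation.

Answer: 4

Derivation:
Step 1 (down 1): focus=D path=1 depth=1 children=['B'] left=['U'] right=['N'] parent=G
Step 2 (up): focus=G path=root depth=0 children=['U', 'D', 'N'] (at root)
Step 3 (down 2): focus=N path=2 depth=1 children=[] left=['U', 'D'] right=[] parent=G
Step 4 (right): INVALID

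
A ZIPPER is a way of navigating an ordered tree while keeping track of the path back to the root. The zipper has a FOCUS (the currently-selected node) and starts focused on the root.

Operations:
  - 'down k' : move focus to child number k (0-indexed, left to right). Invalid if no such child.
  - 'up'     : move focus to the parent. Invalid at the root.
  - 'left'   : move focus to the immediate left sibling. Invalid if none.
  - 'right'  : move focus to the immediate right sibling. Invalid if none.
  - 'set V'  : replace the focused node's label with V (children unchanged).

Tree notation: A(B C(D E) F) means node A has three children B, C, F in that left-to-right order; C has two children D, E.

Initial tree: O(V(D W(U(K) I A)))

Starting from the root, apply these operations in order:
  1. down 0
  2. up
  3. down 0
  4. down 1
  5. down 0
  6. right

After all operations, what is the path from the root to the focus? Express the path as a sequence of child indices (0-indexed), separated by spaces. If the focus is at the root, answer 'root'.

Step 1 (down 0): focus=V path=0 depth=1 children=['D', 'W'] left=[] right=[] parent=O
Step 2 (up): focus=O path=root depth=0 children=['V'] (at root)
Step 3 (down 0): focus=V path=0 depth=1 children=['D', 'W'] left=[] right=[] parent=O
Step 4 (down 1): focus=W path=0/1 depth=2 children=['U', 'I', 'A'] left=['D'] right=[] parent=V
Step 5 (down 0): focus=U path=0/1/0 depth=3 children=['K'] left=[] right=['I', 'A'] parent=W
Step 6 (right): focus=I path=0/1/1 depth=3 children=[] left=['U'] right=['A'] parent=W

Answer: 0 1 1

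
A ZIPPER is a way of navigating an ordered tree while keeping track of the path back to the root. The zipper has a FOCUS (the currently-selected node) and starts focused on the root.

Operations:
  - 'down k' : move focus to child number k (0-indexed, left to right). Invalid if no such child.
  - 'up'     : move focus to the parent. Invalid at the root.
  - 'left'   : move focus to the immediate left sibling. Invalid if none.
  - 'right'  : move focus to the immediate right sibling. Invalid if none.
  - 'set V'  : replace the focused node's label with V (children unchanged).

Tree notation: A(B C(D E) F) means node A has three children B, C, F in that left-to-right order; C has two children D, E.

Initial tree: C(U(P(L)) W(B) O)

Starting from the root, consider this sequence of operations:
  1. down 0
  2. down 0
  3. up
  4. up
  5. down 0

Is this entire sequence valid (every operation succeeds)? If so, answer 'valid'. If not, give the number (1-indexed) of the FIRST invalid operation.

Step 1 (down 0): focus=U path=0 depth=1 children=['P'] left=[] right=['W', 'O'] parent=C
Step 2 (down 0): focus=P path=0/0 depth=2 children=['L'] left=[] right=[] parent=U
Step 3 (up): focus=U path=0 depth=1 children=['P'] left=[] right=['W', 'O'] parent=C
Step 4 (up): focus=C path=root depth=0 children=['U', 'W', 'O'] (at root)
Step 5 (down 0): focus=U path=0 depth=1 children=['P'] left=[] right=['W', 'O'] parent=C

Answer: valid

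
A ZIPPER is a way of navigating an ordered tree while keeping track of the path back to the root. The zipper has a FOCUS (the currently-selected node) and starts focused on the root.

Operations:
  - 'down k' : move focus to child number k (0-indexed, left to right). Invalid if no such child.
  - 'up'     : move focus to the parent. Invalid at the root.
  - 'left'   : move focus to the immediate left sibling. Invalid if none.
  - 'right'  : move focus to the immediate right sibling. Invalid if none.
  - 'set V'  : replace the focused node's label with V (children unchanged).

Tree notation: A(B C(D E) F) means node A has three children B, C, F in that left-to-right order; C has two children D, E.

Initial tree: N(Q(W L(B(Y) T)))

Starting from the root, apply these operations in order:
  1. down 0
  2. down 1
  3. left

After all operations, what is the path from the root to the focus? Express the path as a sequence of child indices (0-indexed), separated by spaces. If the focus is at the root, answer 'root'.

Step 1 (down 0): focus=Q path=0 depth=1 children=['W', 'L'] left=[] right=[] parent=N
Step 2 (down 1): focus=L path=0/1 depth=2 children=['B', 'T'] left=['W'] right=[] parent=Q
Step 3 (left): focus=W path=0/0 depth=2 children=[] left=[] right=['L'] parent=Q

Answer: 0 0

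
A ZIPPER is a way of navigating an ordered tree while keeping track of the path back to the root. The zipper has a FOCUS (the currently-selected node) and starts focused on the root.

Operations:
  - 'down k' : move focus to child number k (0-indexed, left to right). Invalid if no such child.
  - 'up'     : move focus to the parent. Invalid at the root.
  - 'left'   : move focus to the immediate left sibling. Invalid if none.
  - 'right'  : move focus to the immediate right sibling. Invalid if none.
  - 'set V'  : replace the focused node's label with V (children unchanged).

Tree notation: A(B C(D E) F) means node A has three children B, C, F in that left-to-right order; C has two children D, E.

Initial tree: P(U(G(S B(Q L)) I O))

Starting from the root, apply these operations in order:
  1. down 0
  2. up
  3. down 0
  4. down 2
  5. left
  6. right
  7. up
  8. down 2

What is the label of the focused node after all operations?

Step 1 (down 0): focus=U path=0 depth=1 children=['G', 'I', 'O'] left=[] right=[] parent=P
Step 2 (up): focus=P path=root depth=0 children=['U'] (at root)
Step 3 (down 0): focus=U path=0 depth=1 children=['G', 'I', 'O'] left=[] right=[] parent=P
Step 4 (down 2): focus=O path=0/2 depth=2 children=[] left=['G', 'I'] right=[] parent=U
Step 5 (left): focus=I path=0/1 depth=2 children=[] left=['G'] right=['O'] parent=U
Step 6 (right): focus=O path=0/2 depth=2 children=[] left=['G', 'I'] right=[] parent=U
Step 7 (up): focus=U path=0 depth=1 children=['G', 'I', 'O'] left=[] right=[] parent=P
Step 8 (down 2): focus=O path=0/2 depth=2 children=[] left=['G', 'I'] right=[] parent=U

Answer: O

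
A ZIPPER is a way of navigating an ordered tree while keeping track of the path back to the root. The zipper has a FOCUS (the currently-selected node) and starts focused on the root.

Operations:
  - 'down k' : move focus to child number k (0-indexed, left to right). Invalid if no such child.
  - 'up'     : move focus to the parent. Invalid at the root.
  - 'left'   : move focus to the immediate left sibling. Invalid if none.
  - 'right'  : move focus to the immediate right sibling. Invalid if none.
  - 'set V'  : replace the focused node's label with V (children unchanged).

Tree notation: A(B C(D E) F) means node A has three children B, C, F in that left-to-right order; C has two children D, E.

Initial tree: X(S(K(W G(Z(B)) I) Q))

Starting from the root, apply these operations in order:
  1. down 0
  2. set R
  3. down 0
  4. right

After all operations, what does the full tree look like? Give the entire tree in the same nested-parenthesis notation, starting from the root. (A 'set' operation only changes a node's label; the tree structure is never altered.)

Step 1 (down 0): focus=S path=0 depth=1 children=['K', 'Q'] left=[] right=[] parent=X
Step 2 (set R): focus=R path=0 depth=1 children=['K', 'Q'] left=[] right=[] parent=X
Step 3 (down 0): focus=K path=0/0 depth=2 children=['W', 'G', 'I'] left=[] right=['Q'] parent=R
Step 4 (right): focus=Q path=0/1 depth=2 children=[] left=['K'] right=[] parent=R

Answer: X(R(K(W G(Z(B)) I) Q))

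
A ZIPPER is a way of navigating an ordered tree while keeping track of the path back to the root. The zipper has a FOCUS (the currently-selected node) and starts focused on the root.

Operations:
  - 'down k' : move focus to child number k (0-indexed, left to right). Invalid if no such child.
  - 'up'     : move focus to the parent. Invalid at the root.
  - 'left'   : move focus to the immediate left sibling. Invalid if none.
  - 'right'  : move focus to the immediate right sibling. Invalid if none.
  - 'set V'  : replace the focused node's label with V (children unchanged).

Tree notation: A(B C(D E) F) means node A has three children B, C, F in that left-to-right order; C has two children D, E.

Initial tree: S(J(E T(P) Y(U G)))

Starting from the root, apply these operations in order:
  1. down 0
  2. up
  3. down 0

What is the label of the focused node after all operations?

Step 1 (down 0): focus=J path=0 depth=1 children=['E', 'T', 'Y'] left=[] right=[] parent=S
Step 2 (up): focus=S path=root depth=0 children=['J'] (at root)
Step 3 (down 0): focus=J path=0 depth=1 children=['E', 'T', 'Y'] left=[] right=[] parent=S

Answer: J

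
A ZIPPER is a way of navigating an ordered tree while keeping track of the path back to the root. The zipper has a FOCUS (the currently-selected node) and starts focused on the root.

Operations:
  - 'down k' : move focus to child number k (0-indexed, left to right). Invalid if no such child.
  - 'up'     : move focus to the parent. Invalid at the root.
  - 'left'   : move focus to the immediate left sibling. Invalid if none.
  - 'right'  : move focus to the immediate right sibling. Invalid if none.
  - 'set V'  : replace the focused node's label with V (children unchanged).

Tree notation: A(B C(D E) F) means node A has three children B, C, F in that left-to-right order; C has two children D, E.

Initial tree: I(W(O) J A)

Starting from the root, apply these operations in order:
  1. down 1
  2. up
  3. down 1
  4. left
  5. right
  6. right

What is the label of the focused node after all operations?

Answer: A

Derivation:
Step 1 (down 1): focus=J path=1 depth=1 children=[] left=['W'] right=['A'] parent=I
Step 2 (up): focus=I path=root depth=0 children=['W', 'J', 'A'] (at root)
Step 3 (down 1): focus=J path=1 depth=1 children=[] left=['W'] right=['A'] parent=I
Step 4 (left): focus=W path=0 depth=1 children=['O'] left=[] right=['J', 'A'] parent=I
Step 5 (right): focus=J path=1 depth=1 children=[] left=['W'] right=['A'] parent=I
Step 6 (right): focus=A path=2 depth=1 children=[] left=['W', 'J'] right=[] parent=I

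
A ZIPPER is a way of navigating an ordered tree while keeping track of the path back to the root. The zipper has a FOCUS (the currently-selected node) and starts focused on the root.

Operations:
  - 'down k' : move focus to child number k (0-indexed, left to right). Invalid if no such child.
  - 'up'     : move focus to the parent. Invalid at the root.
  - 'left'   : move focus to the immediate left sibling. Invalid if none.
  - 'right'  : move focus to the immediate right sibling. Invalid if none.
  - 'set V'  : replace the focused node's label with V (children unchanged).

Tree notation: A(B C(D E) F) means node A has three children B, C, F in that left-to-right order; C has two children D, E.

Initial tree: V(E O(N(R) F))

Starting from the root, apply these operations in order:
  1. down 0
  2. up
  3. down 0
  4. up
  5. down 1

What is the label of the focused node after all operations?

Step 1 (down 0): focus=E path=0 depth=1 children=[] left=[] right=['O'] parent=V
Step 2 (up): focus=V path=root depth=0 children=['E', 'O'] (at root)
Step 3 (down 0): focus=E path=0 depth=1 children=[] left=[] right=['O'] parent=V
Step 4 (up): focus=V path=root depth=0 children=['E', 'O'] (at root)
Step 5 (down 1): focus=O path=1 depth=1 children=['N', 'F'] left=['E'] right=[] parent=V

Answer: O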